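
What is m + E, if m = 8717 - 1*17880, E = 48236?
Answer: 39073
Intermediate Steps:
m = -9163 (m = 8717 - 17880 = -9163)
m + E = -9163 + 48236 = 39073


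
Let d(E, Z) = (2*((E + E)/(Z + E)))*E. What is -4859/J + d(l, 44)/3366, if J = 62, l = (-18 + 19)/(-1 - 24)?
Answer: -224682224951/2866906350 ≈ -78.371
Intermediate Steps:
l = -1/25 (l = 1/(-25) = 1*(-1/25) = -1/25 ≈ -0.040000)
d(E, Z) = 4*E²/(E + Z) (d(E, Z) = (2*((2*E)/(E + Z)))*E = (2*(2*E/(E + Z)))*E = (4*E/(E + Z))*E = 4*E²/(E + Z))
-4859/J + d(l, 44)/3366 = -4859/62 + (4*(-1/25)²/(-1/25 + 44))/3366 = -4859*1/62 + (4*(1/625)/(1099/25))*(1/3366) = -4859/62 + (4*(1/625)*(25/1099))*(1/3366) = -4859/62 + (4/27475)*(1/3366) = -4859/62 + 2/46240425 = -224682224951/2866906350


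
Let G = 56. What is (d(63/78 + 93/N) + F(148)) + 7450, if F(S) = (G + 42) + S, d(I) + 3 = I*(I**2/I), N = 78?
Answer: 7697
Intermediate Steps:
d(I) = -3 + I**2 (d(I) = -3 + I*(I**2/I) = -3 + I*I = -3 + I**2)
F(S) = 98 + S (F(S) = (56 + 42) + S = 98 + S)
(d(63/78 + 93/N) + F(148)) + 7450 = ((-3 + (63/78 + 93/78)**2) + (98 + 148)) + 7450 = ((-3 + (63*(1/78) + 93*(1/78))**2) + 246) + 7450 = ((-3 + (21/26 + 31/26)**2) + 246) + 7450 = ((-3 + 2**2) + 246) + 7450 = ((-3 + 4) + 246) + 7450 = (1 + 246) + 7450 = 247 + 7450 = 7697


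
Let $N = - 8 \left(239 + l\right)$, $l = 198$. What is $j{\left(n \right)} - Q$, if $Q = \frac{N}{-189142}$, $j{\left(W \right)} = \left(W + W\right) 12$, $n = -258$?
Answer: $- \frac{585585380}{94571} \approx -6192.0$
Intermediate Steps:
$j{\left(W \right)} = 24 W$ ($j{\left(W \right)} = 2 W 12 = 24 W$)
$N = -3496$ ($N = - 8 \left(239 + 198\right) = \left(-8\right) 437 = -3496$)
$Q = \frac{1748}{94571}$ ($Q = - \frac{3496}{-189142} = \left(-3496\right) \left(- \frac{1}{189142}\right) = \frac{1748}{94571} \approx 0.018483$)
$j{\left(n \right)} - Q = 24 \left(-258\right) - \frac{1748}{94571} = -6192 - \frac{1748}{94571} = - \frac{585585380}{94571}$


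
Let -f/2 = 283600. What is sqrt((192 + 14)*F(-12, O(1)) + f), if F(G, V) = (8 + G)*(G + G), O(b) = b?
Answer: 4*I*sqrt(34214) ≈ 739.88*I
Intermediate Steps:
f = -567200 (f = -2*283600 = -567200)
F(G, V) = 2*G*(8 + G) (F(G, V) = (8 + G)*(2*G) = 2*G*(8 + G))
sqrt((192 + 14)*F(-12, O(1)) + f) = sqrt((192 + 14)*(2*(-12)*(8 - 12)) - 567200) = sqrt(206*(2*(-12)*(-4)) - 567200) = sqrt(206*96 - 567200) = sqrt(19776 - 567200) = sqrt(-547424) = 4*I*sqrt(34214)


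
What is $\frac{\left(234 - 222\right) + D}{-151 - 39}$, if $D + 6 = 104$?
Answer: $- \frac{11}{19} \approx -0.57895$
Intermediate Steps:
$D = 98$ ($D = -6 + 104 = 98$)
$\frac{\left(234 - 222\right) + D}{-151 - 39} = \frac{\left(234 - 222\right) + 98}{-151 - 39} = \frac{12 + 98}{-190} = 110 \left(- \frac{1}{190}\right) = - \frac{11}{19}$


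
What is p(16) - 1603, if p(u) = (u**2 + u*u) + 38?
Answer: -1053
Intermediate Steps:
p(u) = 38 + 2*u**2 (p(u) = (u**2 + u**2) + 38 = 2*u**2 + 38 = 38 + 2*u**2)
p(16) - 1603 = (38 + 2*16**2) - 1603 = (38 + 2*256) - 1603 = (38 + 512) - 1603 = 550 - 1603 = -1053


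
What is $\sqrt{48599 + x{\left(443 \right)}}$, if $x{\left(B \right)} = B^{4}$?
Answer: $10 \sqrt{385137186} \approx 1.9625 \cdot 10^{5}$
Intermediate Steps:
$\sqrt{48599 + x{\left(443 \right)}} = \sqrt{48599 + 443^{4}} = \sqrt{48599 + 38513670001} = \sqrt{38513718600} = 10 \sqrt{385137186}$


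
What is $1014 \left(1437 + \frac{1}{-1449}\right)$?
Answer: $\frac{703787656}{483} \approx 1.4571 \cdot 10^{6}$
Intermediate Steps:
$1014 \left(1437 + \frac{1}{-1449}\right) = 1014 \left(1437 - \frac{1}{1449}\right) = 1014 \cdot \frac{2082212}{1449} = \frac{703787656}{483}$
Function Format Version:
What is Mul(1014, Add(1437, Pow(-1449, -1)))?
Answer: Rational(703787656, 483) ≈ 1.4571e+6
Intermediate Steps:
Mul(1014, Add(1437, Pow(-1449, -1))) = Mul(1014, Add(1437, Rational(-1, 1449))) = Mul(1014, Rational(2082212, 1449)) = Rational(703787656, 483)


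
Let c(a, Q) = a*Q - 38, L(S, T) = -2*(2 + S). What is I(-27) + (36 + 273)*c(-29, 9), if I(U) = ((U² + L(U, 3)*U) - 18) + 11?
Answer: -93019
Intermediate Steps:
L(S, T) = -4 - 2*S
c(a, Q) = -38 + Q*a (c(a, Q) = Q*a - 38 = -38 + Q*a)
I(U) = -7 + U² + U*(-4 - 2*U) (I(U) = ((U² + (-4 - 2*U)*U) - 18) + 11 = ((U² + U*(-4 - 2*U)) - 18) + 11 = (-18 + U² + U*(-4 - 2*U)) + 11 = -7 + U² + U*(-4 - 2*U))
I(-27) + (36 + 273)*c(-29, 9) = (-7 - 1*(-27)² - 4*(-27)) + (36 + 273)*(-38 + 9*(-29)) = (-7 - 1*729 + 108) + 309*(-38 - 261) = (-7 - 729 + 108) + 309*(-299) = -628 - 92391 = -93019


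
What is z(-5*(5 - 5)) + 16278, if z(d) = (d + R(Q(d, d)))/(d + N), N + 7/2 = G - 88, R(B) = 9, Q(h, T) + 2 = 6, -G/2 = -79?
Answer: 2164992/133 ≈ 16278.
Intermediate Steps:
G = 158 (G = -2*(-79) = 158)
Q(h, T) = 4 (Q(h, T) = -2 + 6 = 4)
N = 133/2 (N = -7/2 + (158 - 88) = -7/2 + 70 = 133/2 ≈ 66.500)
z(d) = (9 + d)/(133/2 + d) (z(d) = (d + 9)/(d + 133/2) = (9 + d)/(133/2 + d))
z(-5*(5 - 5)) + 16278 = 2*(9 - 5*(5 - 5))/(133 + 2*(-5*(5 - 5))) + 16278 = 2*(9 - 5*0)/(133 + 2*(-5*0)) + 16278 = 2*(9 + 0)/(133 + 2*0) + 16278 = 2*9/(133 + 0) + 16278 = 2*9/133 + 16278 = 2*(1/133)*9 + 16278 = 18/133 + 16278 = 2164992/133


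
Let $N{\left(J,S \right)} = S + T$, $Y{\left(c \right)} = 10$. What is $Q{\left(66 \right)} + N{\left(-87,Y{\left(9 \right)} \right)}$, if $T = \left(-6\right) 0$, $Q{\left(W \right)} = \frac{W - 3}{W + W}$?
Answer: $\frac{461}{44} \approx 10.477$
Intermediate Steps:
$Q{\left(W \right)} = \frac{-3 + W}{2 W}$
$T = 0$
$N{\left(J,S \right)} = S$ ($N{\left(J,S \right)} = S + 0 = S$)
$Q{\left(66 \right)} + N{\left(-87,Y{\left(9 \right)} \right)} = \frac{-3 + 66}{2 \cdot 66} + 10 = \frac{1}{2} \cdot \frac{1}{66} \cdot 63 + 10 = \frac{21}{44} + 10 = \frac{461}{44}$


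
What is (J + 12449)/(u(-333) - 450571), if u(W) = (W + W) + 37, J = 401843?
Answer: -103573/112800 ≈ -0.91820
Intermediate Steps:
u(W) = 37 + 2*W (u(W) = 2*W + 37 = 37 + 2*W)
(J + 12449)/(u(-333) - 450571) = (401843 + 12449)/((37 + 2*(-333)) - 450571) = 414292/((37 - 666) - 450571) = 414292/(-629 - 450571) = 414292/(-451200) = 414292*(-1/451200) = -103573/112800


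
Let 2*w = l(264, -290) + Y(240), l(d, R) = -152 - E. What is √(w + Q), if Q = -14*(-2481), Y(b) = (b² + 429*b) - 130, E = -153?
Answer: √459798/2 ≈ 339.04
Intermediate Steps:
l(d, R) = 1 (l(d, R) = -152 - 1*(-153) = -152 + 153 = 1)
Y(b) = -130 + b² + 429*b
Q = 34734
w = 160431/2 (w = (1 + (-130 + 240² + 429*240))/2 = (1 + (-130 + 57600 + 102960))/2 = (1 + 160430)/2 = (½)*160431 = 160431/2 ≈ 80216.)
√(w + Q) = √(160431/2 + 34734) = √(229899/2) = √459798/2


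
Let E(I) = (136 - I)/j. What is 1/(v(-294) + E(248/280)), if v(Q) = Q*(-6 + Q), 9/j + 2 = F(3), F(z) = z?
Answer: 315/27787729 ≈ 1.1336e-5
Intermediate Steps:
j = 9 (j = 9/(-2 + 3) = 9/1 = 9*1 = 9)
E(I) = 136/9 - I/9 (E(I) = (136 - I)/9 = (136 - I)*(⅑) = 136/9 - I/9)
1/(v(-294) + E(248/280)) = 1/(-294*(-6 - 294) + (136/9 - 248/(9*280))) = 1/(-294*(-300) + (136/9 - 248/(9*280))) = 1/(88200 + (136/9 - ⅑*31/35)) = 1/(88200 + (136/9 - 31/315)) = 1/(88200 + 4729/315) = 1/(27787729/315) = 315/27787729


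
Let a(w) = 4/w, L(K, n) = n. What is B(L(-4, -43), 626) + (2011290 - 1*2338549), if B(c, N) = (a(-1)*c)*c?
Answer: -334655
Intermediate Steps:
B(c, N) = -4*c**2 (B(c, N) = ((4/(-1))*c)*c = ((4*(-1))*c)*c = (-4*c)*c = -4*c**2)
B(L(-4, -43), 626) + (2011290 - 1*2338549) = -4*(-43)**2 + (2011290 - 1*2338549) = -4*1849 + (2011290 - 2338549) = -7396 - 327259 = -334655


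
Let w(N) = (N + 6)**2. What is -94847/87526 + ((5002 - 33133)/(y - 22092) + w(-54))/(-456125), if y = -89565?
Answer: -3955203054567/3632974504250 ≈ -1.0887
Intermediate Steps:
w(N) = (6 + N)**2
-94847/87526 + ((5002 - 33133)/(y - 22092) + w(-54))/(-456125) = -94847/87526 + ((5002 - 33133)/(-89565 - 22092) + (6 - 54)**2)/(-456125) = -94847*1/87526 + (-28131/(-111657) + (-48)**2)*(-1/456125) = -94847/87526 + (-28131*(-1/111657) + 2304)*(-1/456125) = -94847/87526 + (9377/37219 + 2304)*(-1/456125) = -94847/87526 + (85761953/37219)*(-1/456125) = -94847/87526 - 85761953/16976516375 = -3955203054567/3632974504250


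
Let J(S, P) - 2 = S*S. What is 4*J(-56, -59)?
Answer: 12552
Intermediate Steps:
J(S, P) = 2 + S² (J(S, P) = 2 + S*S = 2 + S²)
4*J(-56, -59) = 4*(2 + (-56)²) = 4*(2 + 3136) = 4*3138 = 12552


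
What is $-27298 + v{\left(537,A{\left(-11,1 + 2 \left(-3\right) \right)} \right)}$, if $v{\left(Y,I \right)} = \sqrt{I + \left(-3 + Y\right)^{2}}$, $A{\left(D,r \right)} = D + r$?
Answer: $-27298 + 2 \sqrt{71285} \approx -26764.0$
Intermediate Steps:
$-27298 + v{\left(537,A{\left(-11,1 + 2 \left(-3\right) \right)} \right)} = -27298 + \sqrt{\left(-11 + \left(1 + 2 \left(-3\right)\right)\right) + \left(-3 + 537\right)^{2}} = -27298 + \sqrt{\left(-11 + \left(1 - 6\right)\right) + 534^{2}} = -27298 + \sqrt{\left(-11 - 5\right) + 285156} = -27298 + \sqrt{-16 + 285156} = -27298 + \sqrt{285140} = -27298 + 2 \sqrt{71285}$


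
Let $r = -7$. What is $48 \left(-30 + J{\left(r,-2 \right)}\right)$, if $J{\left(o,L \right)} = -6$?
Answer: $-1728$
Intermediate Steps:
$48 \left(-30 + J{\left(r,-2 \right)}\right) = 48 \left(-30 - 6\right) = 48 \left(-36\right) = -1728$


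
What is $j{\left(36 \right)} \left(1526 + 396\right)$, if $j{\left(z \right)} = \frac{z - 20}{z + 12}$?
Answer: $\frac{1922}{3} \approx 640.67$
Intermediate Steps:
$j{\left(z \right)} = \frac{-20 + z}{12 + z}$
$j{\left(36 \right)} \left(1526 + 396\right) = \frac{-20 + 36}{12 + 36} \left(1526 + 396\right) = \frac{1}{48} \cdot 16 \cdot 1922 = \frac{1}{3} \cdot 1922 = \frac{1922}{3}$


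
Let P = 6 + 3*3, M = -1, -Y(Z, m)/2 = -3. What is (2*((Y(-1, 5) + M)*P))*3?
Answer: 450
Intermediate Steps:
Y(Z, m) = 6 (Y(Z, m) = -2*(-3) = 6)
P = 15 (P = 6 + 9 = 15)
(2*((Y(-1, 5) + M)*P))*3 = (2*((6 - 1)*15))*3 = (2*(5*15))*3 = (2*75)*3 = 150*3 = 450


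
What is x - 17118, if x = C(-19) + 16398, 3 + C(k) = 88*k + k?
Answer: -2414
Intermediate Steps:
C(k) = -3 + 89*k (C(k) = -3 + (88*k + k) = -3 + 89*k)
x = 14704 (x = (-3 + 89*(-19)) + 16398 = (-3 - 1691) + 16398 = -1694 + 16398 = 14704)
x - 17118 = 14704 - 17118 = -2414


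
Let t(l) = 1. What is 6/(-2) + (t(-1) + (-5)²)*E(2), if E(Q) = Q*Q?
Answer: 101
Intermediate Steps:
E(Q) = Q²
6/(-2) + (t(-1) + (-5)²)*E(2) = 6/(-2) + (1 + (-5)²)*2² = 6*(-½) + (1 + 25)*4 = -3 + 26*4 = -3 + 104 = 101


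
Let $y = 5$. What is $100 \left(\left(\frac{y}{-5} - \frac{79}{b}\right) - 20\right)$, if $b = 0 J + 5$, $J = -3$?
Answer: $-3680$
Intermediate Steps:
$b = 5$ ($b = 0 \left(-3\right) + 5 = 0 + 5 = 5$)
$100 \left(\left(\frac{y}{-5} - \frac{79}{b}\right) - 20\right) = 100 \left(\left(\frac{5}{-5} - \frac{79}{5}\right) - 20\right) = 100 \left(\left(5 \left(- \frac{1}{5}\right) - \frac{79}{5}\right) - 20\right) = 100 \left(\left(-1 - \frac{79}{5}\right) - 20\right) = 100 \left(- \frac{84}{5} - 20\right) = 100 \left(- \frac{184}{5}\right) = -3680$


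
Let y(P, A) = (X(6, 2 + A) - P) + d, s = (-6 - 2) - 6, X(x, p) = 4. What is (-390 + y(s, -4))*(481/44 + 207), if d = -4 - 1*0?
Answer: -901366/11 ≈ -81942.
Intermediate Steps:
d = -4 (d = -4 + 0 = -4)
s = -14 (s = -8 - 6 = -14)
y(P, A) = -P (y(P, A) = (4 - P) - 4 = -P)
(-390 + y(s, -4))*(481/44 + 207) = (-390 - 1*(-14))*(481/44 + 207) = (-390 + 14)*(481*(1/44) + 207) = -376*(481/44 + 207) = -376*9589/44 = -901366/11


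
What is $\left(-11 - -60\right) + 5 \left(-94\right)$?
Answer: $-421$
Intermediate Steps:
$\left(-11 - -60\right) + 5 \left(-94\right) = \left(-11 + 60\right) - 470 = 49 - 470 = -421$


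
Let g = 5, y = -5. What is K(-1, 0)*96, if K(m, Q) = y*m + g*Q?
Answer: 480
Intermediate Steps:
K(m, Q) = -5*m + 5*Q
K(-1, 0)*96 = (-5*(-1) + 5*0)*96 = (5 + 0)*96 = 5*96 = 480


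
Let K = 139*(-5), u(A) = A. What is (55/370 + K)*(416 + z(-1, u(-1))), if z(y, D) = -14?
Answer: -10335219/37 ≈ -2.7933e+5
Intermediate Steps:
K = -695
(55/370 + K)*(416 + z(-1, u(-1))) = (55/370 - 695)*(416 - 14) = (55*(1/370) - 695)*402 = (11/74 - 695)*402 = -51419/74*402 = -10335219/37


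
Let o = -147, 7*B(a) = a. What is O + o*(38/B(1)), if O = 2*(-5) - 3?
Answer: -39115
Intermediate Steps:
B(a) = a/7
O = -13 (O = -10 - 3 = -13)
O + o*(38/B(1)) = -13 - 5586/((1/7)*1) = -13 - 5586/1/7 = -13 - 5586*7 = -13 - 147*266 = -13 - 39102 = -39115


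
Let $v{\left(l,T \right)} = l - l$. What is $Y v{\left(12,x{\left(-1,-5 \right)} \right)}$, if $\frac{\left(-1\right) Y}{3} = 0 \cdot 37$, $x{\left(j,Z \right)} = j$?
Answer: $0$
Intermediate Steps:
$v{\left(l,T \right)} = 0$
$Y = 0$ ($Y = - 3 \cdot 0 \cdot 37 = \left(-3\right) 0 = 0$)
$Y v{\left(12,x{\left(-1,-5 \right)} \right)} = 0 \cdot 0 = 0$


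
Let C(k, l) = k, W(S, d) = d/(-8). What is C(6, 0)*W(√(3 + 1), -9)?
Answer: 27/4 ≈ 6.7500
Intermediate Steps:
W(S, d) = -d/8 (W(S, d) = d*(-⅛) = -d/8)
C(6, 0)*W(√(3 + 1), -9) = 6*(-⅛*(-9)) = 6*(9/8) = 27/4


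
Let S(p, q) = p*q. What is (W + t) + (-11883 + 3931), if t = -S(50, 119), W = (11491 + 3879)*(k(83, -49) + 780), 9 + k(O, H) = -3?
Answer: 11790258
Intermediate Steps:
k(O, H) = -12 (k(O, H) = -9 - 3 = -12)
W = 11804160 (W = (11491 + 3879)*(-12 + 780) = 15370*768 = 11804160)
t = -5950 (t = -50*119 = -1*5950 = -5950)
(W + t) + (-11883 + 3931) = (11804160 - 5950) + (-11883 + 3931) = 11798210 - 7952 = 11790258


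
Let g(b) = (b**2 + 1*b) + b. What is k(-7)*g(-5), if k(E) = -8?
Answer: -120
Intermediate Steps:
g(b) = b**2 + 2*b (g(b) = (b**2 + b) + b = (b + b**2) + b = b**2 + 2*b)
k(-7)*g(-5) = -(-40)*(2 - 5) = -(-40)*(-3) = -8*15 = -120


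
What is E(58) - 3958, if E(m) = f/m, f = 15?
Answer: -229549/58 ≈ -3957.7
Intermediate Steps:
E(m) = 15/m
E(58) - 3958 = 15/58 - 3958 = -229549/58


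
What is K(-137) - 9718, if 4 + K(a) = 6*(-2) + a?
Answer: -9871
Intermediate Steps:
K(a) = -16 + a (K(a) = -4 + (6*(-2) + a) = -4 + (-12 + a) = -16 + a)
K(-137) - 9718 = (-16 - 137) - 9718 = -153 - 9718 = -9871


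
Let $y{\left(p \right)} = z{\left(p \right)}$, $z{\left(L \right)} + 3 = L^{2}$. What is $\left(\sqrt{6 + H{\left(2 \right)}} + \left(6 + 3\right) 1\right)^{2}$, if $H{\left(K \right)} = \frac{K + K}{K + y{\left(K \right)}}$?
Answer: $\frac{\left(27 + \sqrt{66}\right)^{2}}{9} \approx 137.08$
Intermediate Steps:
$z{\left(L \right)} = -3 + L^{2}$
$y{\left(p \right)} = -3 + p^{2}$
$H{\left(K \right)} = \frac{2 K}{-3 + K + K^{2}}$ ($H{\left(K \right)} = \frac{K + K}{K + \left(-3 + K^{2}\right)} = \frac{2 K}{-3 + K + K^{2}}$)
$\left(\sqrt{6 + H{\left(2 \right)}} + \left(6 + 3\right) 1\right)^{2} = \left(\sqrt{6 + 2 \cdot 2 \frac{1}{-3 + 2 + 2^{2}}} + \left(6 + 3\right) 1\right)^{2} = \left(\sqrt{6 + 2 \cdot 2 \frac{1}{-3 + 2 + 4}} + 9 \cdot 1\right)^{2} = \left(\sqrt{6 + 2 \cdot 2 \cdot \frac{1}{3}} + 9\right)^{2} = \left(\sqrt{6 + \frac{4}{3}} + 9\right)^{2} = \left(\sqrt{\frac{22}{3}} + 9\right)^{2} = \left(\frac{\sqrt{66}}{3} + 9\right)^{2} = \left(9 + \frac{\sqrt{66}}{3}\right)^{2}$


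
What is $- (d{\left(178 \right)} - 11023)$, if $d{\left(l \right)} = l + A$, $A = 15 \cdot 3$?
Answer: $10800$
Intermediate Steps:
$A = 45$
$d{\left(l \right)} = 45 + l$ ($d{\left(l \right)} = l + 45 = 45 + l$)
$- (d{\left(178 \right)} - 11023) = - (\left(45 + 178\right) - 11023) = - (223 - 11023) = \left(-1\right) \left(-10800\right) = 10800$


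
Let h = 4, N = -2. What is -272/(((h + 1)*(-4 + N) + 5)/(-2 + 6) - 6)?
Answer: 1088/49 ≈ 22.204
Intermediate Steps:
-272/(((h + 1)*(-4 + N) + 5)/(-2 + 6) - 6) = -272/(((4 + 1)*(-4 - 2) + 5)/(-2 + 6) - 6) = -272/((5*(-6) + 5)/4 - 6) = -272/((-30 + 5)*(¼) - 6) = -272/(-25*¼ - 6) = -272/(-25/4 - 6) = -272/(-49/4) = -272*(-4/49) = 1088/49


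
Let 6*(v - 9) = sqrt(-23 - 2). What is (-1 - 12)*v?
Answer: -117 - 65*I/6 ≈ -117.0 - 10.833*I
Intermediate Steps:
v = 9 + 5*I/6 (v = 9 + sqrt(-23 - 2)/6 = 9 + sqrt(-25)/6 = 9 + (5*I)/6 = 9 + 5*I/6 ≈ 9.0 + 0.83333*I)
(-1 - 12)*v = (-1 - 12)*(9 + 5*I/6) = -13*(9 + 5*I/6) = -117 - 65*I/6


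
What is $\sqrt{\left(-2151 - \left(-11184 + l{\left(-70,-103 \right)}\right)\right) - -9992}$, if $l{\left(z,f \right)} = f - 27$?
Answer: $\sqrt{19155} \approx 138.4$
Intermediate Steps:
$l{\left(z,f \right)} = -27 + f$
$\sqrt{\left(-2151 - \left(-11184 + l{\left(-70,-103 \right)}\right)\right) - -9992} = \sqrt{\left(-2151 - \left(-11184 - 130\right)\right) - -9992} = \sqrt{\left(-2151 - \left(-11184 - 130\right)\right) + \left(-7500 + 17492\right)} = \sqrt{\left(-2151 - -11314\right) + 9992} = \sqrt{\left(-2151 + 11314\right) + 9992} = \sqrt{9163 + 9992} = \sqrt{19155}$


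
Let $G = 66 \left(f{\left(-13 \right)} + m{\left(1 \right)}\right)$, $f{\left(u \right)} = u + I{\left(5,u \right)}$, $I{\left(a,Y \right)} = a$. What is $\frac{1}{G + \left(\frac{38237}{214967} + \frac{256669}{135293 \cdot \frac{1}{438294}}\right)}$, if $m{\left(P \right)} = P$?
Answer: $\frac{29083530331}{24169599975746881} \approx 1.2033 \cdot 10^{-6}$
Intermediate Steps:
$f{\left(u \right)} = 5 + u$ ($f{\left(u \right)} = u + 5 = 5 + u$)
$G = -462$ ($G = 66 \left(\left(5 - 13\right) + 1\right) = 66 \left(-8 + 1\right) = 66 \left(-7\right) = -462$)
$\frac{1}{G + \left(\frac{38237}{214967} + \frac{256669}{135293 \cdot \frac{1}{438294}}\right)} = \frac{1}{-462 + \left(\frac{38237}{214967} + \frac{256669}{135293 \cdot \frac{1}{438294}}\right)} = \frac{1}{-462 + \left(38237 \cdot \frac{1}{214967} + \frac{256669}{135293 \cdot \frac{1}{438294}}\right)} = \frac{1}{-462 + \left(\frac{38237}{214967} + \frac{256669}{\frac{135293}{438294}}\right)} = \frac{1}{-462 + \left(\frac{38237}{214967} + 256669 \cdot \frac{438294}{135293}\right)} = \frac{1}{-462 + \left(\frac{38237}{214967} + \frac{112496482686}{135293}\right)} = \frac{1}{-462 + \frac{24183036566759803}{29083530331}} = \frac{1}{\frac{24169599975746881}{29083530331}} = \frac{29083530331}{24169599975746881}$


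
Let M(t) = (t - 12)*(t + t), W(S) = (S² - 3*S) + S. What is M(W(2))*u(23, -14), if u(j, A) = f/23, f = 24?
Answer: 0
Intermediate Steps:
u(j, A) = 24/23
W(S) = S² - 2*S
M(t) = 2*t*(-12 + t) (M(t) = (-12 + t)*(2*t) = 2*t*(-12 + t))
M(W(2))*u(23, -14) = (2*(2*(-2 + 2))*(-12 + 2*(-2 + 2)))*(24/23) = (2*(2*0)*(-12 + 2*0))*(24/23) = (2*0*(-12 + 0))*(24/23) = (2*0*(-12))*(24/23) = 0*(24/23) = 0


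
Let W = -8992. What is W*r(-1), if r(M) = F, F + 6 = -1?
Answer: 62944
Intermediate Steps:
F = -7 (F = -6 - 1 = -7)
r(M) = -7
W*r(-1) = -8992*(-7) = 62944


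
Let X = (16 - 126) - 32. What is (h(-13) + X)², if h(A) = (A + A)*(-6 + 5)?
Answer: 13456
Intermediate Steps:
h(A) = -2*A (h(A) = (2*A)*(-1) = -2*A)
X = -142 (X = -110 - 32 = -142)
(h(-13) + X)² = (-2*(-13) - 142)² = (26 - 142)² = (-116)² = 13456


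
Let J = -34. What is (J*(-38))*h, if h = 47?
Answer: 60724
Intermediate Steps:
(J*(-38))*h = -34*(-38)*47 = 1292*47 = 60724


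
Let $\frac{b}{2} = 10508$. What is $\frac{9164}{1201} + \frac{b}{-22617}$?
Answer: $\frac{182021972}{27163017} \approx 6.7011$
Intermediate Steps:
$b = 21016$ ($b = 2 \cdot 10508 = 21016$)
$\frac{9164}{1201} + \frac{b}{-22617} = \frac{9164}{1201} + \frac{21016}{-22617} = 9164 \cdot \frac{1}{1201} + 21016 \left(- \frac{1}{22617}\right) = \frac{9164}{1201} - \frac{21016}{22617} = \frac{182021972}{27163017}$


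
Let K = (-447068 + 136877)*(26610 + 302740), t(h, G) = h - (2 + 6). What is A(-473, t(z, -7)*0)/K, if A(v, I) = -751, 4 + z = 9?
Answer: 751/102161405850 ≈ 7.3511e-9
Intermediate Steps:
z = 5 (z = -4 + 9 = 5)
t(h, G) = -8 + h (t(h, G) = h - 1*8 = h - 8 = -8 + h)
K = -102161405850 (K = -310191*329350 = -102161405850)
A(-473, t(z, -7)*0)/K = -751/(-102161405850) = -751*(-1/102161405850) = 751/102161405850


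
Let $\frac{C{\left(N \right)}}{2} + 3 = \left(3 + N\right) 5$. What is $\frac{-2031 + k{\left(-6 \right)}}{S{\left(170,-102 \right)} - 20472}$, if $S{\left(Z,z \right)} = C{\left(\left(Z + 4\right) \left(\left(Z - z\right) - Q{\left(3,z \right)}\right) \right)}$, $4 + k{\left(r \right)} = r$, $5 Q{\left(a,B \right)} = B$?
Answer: $- \frac{2041}{488328} \approx -0.0041796$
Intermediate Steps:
$Q{\left(a,B \right)} = \frac{B}{5}$
$k{\left(r \right)} = -4 + r$
$C{\left(N \right)} = 24 + 10 N$ ($C{\left(N \right)} = -6 + 2 \left(3 + N\right) 5 = -6 + 2 \left(15 + 5 N\right) = -6 + \left(30 + 10 N\right) = 24 + 10 N$)
$S{\left(Z,z \right)} = 24 + 10 \left(4 + Z\right) \left(Z - \frac{6 z}{5}\right)$ ($S{\left(Z,z \right)} = 24 + 10 \left(Z + 4\right) \left(\left(Z - z\right) - \frac{z}{5}\right) = 24 + 10 \left(4 + Z\right) \left(\left(Z - z\right) - \frac{z}{5}\right) = 24 + 10 \left(4 + Z\right) \left(Z - \frac{6 z}{5}\right)$)
$\frac{-2031 + k{\left(-6 \right)}}{S{\left(170,-102 \right)} - 20472} = \frac{-2031 - 10}{\left(24 - -4896 + 10 \cdot 170^{2} + 40 \cdot 170 - 2040 \left(-102\right)\right) - 20472} = \frac{-2031 - 10}{\left(24 + 4896 + 10 \cdot 28900 + 6800 + 208080\right) - 20472} = - \frac{2041}{\left(24 + 4896 + 289000 + 6800 + 208080\right) - 20472} = - \frac{2041}{508800 - 20472} = - \frac{2041}{488328}$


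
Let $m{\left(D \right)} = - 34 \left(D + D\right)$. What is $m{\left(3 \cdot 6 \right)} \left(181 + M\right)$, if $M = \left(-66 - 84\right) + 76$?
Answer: $-130968$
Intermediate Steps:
$M = -74$ ($M = -150 + 76 = -74$)
$m{\left(D \right)} = - 68 D$ ($m{\left(D \right)} = - 34 \cdot 2 D = - 68 D$)
$m{\left(3 \cdot 6 \right)} \left(181 + M\right) = - 68 \cdot 3 \cdot 6 \left(181 - 74\right) = \left(-68\right) 18 \cdot 107 = \left(-1224\right) 107 = -130968$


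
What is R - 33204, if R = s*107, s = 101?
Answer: -22397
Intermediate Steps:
R = 10807 (R = 101*107 = 10807)
R - 33204 = 10807 - 33204 = -22397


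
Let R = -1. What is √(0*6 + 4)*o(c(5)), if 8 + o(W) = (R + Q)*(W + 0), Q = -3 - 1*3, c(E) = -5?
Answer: 54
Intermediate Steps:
Q = -6 (Q = -3 - 3 = -6)
o(W) = -8 - 7*W (o(W) = -8 + (-1 - 6)*(W + 0) = -8 - 7*W)
√(0*6 + 4)*o(c(5)) = √(0*6 + 4)*(-8 - 7*(-5)) = √(0 + 4)*(-8 + 35) = √4*27 = 2*27 = 54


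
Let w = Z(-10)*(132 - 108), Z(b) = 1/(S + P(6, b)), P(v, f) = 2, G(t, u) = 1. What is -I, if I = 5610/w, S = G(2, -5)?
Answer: -2805/4 ≈ -701.25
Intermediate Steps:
S = 1
Z(b) = ⅓ (Z(b) = 1/(1 + 2) = 1/3 = ⅓)
w = 8 (w = (132 - 108)/3 = (⅓)*24 = 8)
I = 2805/4 (I = 5610/8 = 5610*(⅛) = 2805/4 ≈ 701.25)
-I = -1*2805/4 = -2805/4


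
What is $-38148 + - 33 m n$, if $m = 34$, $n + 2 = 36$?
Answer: $-76296$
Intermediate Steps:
$n = 34$ ($n = -2 + 36 = 34$)
$-38148 + - 33 m n = -38148 + \left(-33\right) 34 \cdot 34 = -38148 - 38148 = -76296$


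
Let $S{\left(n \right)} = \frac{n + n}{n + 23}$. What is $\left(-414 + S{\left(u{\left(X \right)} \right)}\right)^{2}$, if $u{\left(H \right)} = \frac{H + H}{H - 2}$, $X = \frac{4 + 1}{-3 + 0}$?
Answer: $\frac{11850935044}{69169} \approx 1.7133 \cdot 10^{5}$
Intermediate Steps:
$X = - \frac{5}{3}$ ($X = \frac{5}{-3} = 5 \left(- \frac{1}{3}\right) = - \frac{5}{3} \approx -1.6667$)
$u{\left(H \right)} = \frac{2 H}{-2 + H}$
$S{\left(n \right)} = \frac{2 n}{23 + n}$
$\left(-414 + S{\left(u{\left(X \right)} \right)}\right)^{2} = \left(-414 + \frac{2 \cdot 2 \left(- \frac{5}{3}\right) \frac{1}{-2 - \frac{5}{3}}}{23 + 2 \left(- \frac{5}{3}\right) \frac{1}{-2 - \frac{5}{3}}}\right)^{2} = \left(-414 + \frac{2 \cdot 2 \left(- \frac{5}{3}\right) \frac{1}{- \frac{11}{3}}}{23 + 2 \left(- \frac{5}{3}\right) \frac{1}{- \frac{11}{3}}}\right)^{2} = \left(-414 + \frac{2 \cdot 2 \left(- \frac{5}{3}\right) \left(- \frac{3}{11}\right)}{23 + 2 \left(- \frac{5}{3}\right) \left(- \frac{3}{11}\right)}\right)^{2} = \left(-414 + 2 \cdot \frac{10}{11} \frac{1}{23 + \frac{10}{11}}\right)^{2} = \left(-414 + 2 \cdot \frac{10}{11} \frac{1}{\frac{263}{11}}\right)^{2} = \left(-414 + 2 \cdot \frac{10}{11} \cdot \frac{11}{263}\right)^{2} = \left(-414 + \frac{20}{263}\right)^{2} = \left(- \frac{108862}{263}\right)^{2} = \frac{11850935044}{69169}$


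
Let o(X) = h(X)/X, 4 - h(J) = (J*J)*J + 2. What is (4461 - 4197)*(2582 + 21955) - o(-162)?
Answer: 526824973/81 ≈ 6.5040e+6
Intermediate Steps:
h(J) = 2 - J³ (h(J) = 4 - ((J*J)*J + 2) = 4 - (J²*J + 2) = 4 - (J³ + 2) = 4 - (2 + J³) = 4 + (-2 - J³) = 2 - J³)
o(X) = (2 - X³)/X
(4461 - 4197)*(2582 + 21955) - o(-162) = (4461 - 4197)*(2582 + 21955) - (2 - 1*(-162)³)/(-162) = 264*24537 - (-1)*(2 - 1*(-4251528))/162 = 6477768 - (-1)*(2 + 4251528)/162 = 6477768 - (-1)*4251530/162 = 6477768 - 1*(-2125765/81) = 6477768 + 2125765/81 = 526824973/81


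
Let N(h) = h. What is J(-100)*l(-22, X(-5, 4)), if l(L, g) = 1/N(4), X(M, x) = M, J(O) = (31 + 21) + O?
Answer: -12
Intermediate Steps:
J(O) = 52 + O
l(L, g) = ¼ (l(L, g) = 1/4 = ¼)
J(-100)*l(-22, X(-5, 4)) = (52 - 100)*(¼) = -48*¼ = -12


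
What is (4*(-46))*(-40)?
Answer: 7360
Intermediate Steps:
(4*(-46))*(-40) = -184*(-40) = 7360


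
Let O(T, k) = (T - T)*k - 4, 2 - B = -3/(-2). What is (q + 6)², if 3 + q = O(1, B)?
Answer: 1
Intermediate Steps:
B = ½ (B = 2 - (-3)/(-2) = 2 - (-3)*(-1)/2 = 2 - 1*3/2 = 2 - 3/2 = ½ ≈ 0.50000)
O(T, k) = -4 (O(T, k) = 0*k - 4 = 0 - 4 = -4)
q = -7 (q = -3 - 4 = -7)
(q + 6)² = (-7 + 6)² = (-1)² = 1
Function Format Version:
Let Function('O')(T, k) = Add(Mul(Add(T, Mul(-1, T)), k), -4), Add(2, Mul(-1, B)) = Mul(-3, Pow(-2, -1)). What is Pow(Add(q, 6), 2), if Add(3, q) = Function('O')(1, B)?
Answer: 1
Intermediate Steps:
B = Rational(1, 2) (B = Add(2, Mul(-1, Mul(-3, Pow(-2, -1)))) = Add(2, Mul(-1, Mul(-3, Rational(-1, 2)))) = Add(2, Mul(-1, Rational(3, 2))) = Add(2, Rational(-3, 2)) = Rational(1, 2) ≈ 0.50000)
Function('O')(T, k) = -4 (Function('O')(T, k) = Add(Mul(0, k), -4) = Add(0, -4) = -4)
q = -7 (q = Add(-3, -4) = -7)
Pow(Add(q, 6), 2) = Pow(Add(-7, 6), 2) = Pow(-1, 2) = 1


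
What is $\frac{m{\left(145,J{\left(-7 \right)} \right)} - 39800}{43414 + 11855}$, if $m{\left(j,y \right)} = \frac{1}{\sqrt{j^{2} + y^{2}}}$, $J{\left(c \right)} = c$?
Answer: $- \frac{39800}{55269} + \frac{\sqrt{21074}}{1164738906} \approx -0.72011$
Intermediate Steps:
$m{\left(j,y \right)} = \frac{1}{\sqrt{j^{2} + y^{2}}}$
$\frac{m{\left(145,J{\left(-7 \right)} \right)} - 39800}{43414 + 11855} = \frac{\frac{1}{\sqrt{145^{2} + \left(-7\right)^{2}}} - 39800}{43414 + 11855} = \frac{\frac{1}{\sqrt{21025 + 49}} - 39800}{55269} = \left(\frac{1}{\sqrt{21074}} - 39800\right) \frac{1}{55269} = \left(\frac{\sqrt{21074}}{21074} - 39800\right) \frac{1}{55269} = \left(-39800 + \frac{\sqrt{21074}}{21074}\right) \frac{1}{55269} = - \frac{39800}{55269} + \frac{\sqrt{21074}}{1164738906}$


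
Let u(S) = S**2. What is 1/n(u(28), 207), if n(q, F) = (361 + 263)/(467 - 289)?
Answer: 89/312 ≈ 0.28526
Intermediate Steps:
n(q, F) = 312/89 (n(q, F) = 624/178 = 624*(1/178) = 312/89)
1/n(u(28), 207) = 1/(312/89) = 89/312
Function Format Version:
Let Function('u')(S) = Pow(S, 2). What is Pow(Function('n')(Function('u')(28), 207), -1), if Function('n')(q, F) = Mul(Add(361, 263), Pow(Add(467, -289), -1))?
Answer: Rational(89, 312) ≈ 0.28526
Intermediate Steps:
Function('n')(q, F) = Rational(312, 89) (Function('n')(q, F) = Mul(624, Pow(178, -1)) = Mul(624, Rational(1, 178)) = Rational(312, 89))
Pow(Function('n')(Function('u')(28), 207), -1) = Pow(Rational(312, 89), -1) = Rational(89, 312)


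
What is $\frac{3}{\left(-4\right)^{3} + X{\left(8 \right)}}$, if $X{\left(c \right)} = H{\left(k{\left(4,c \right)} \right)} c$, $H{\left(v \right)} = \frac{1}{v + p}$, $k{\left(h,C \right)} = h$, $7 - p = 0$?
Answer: $- \frac{11}{232} \approx -0.047414$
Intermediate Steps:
$p = 7$ ($p = 7 - 0 = 7 + 0 = 7$)
$H{\left(v \right)} = \frac{1}{7 + v}$ ($H{\left(v \right)} = \frac{1}{v + 7} = \frac{1}{7 + v}$)
$X{\left(c \right)} = \frac{c}{11}$ ($X{\left(c \right)} = \frac{c}{7 + 4} = \frac{c}{11}$)
$\frac{3}{\left(-4\right)^{3} + X{\left(8 \right)}} = \frac{3}{\left(-4\right)^{3} + \frac{1}{11} \cdot 8} = \frac{3}{-64 + \frac{8}{11}} = \frac{3}{- \frac{696}{11}} = 3 \left(- \frac{11}{696}\right) = - \frac{11}{232}$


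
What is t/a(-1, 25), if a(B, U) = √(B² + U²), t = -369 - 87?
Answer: -228*√626/313 ≈ -18.225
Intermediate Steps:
t = -456
t/a(-1, 25) = -456/√((-1)² + 25²) = -456/√(1 + 625) = -456*√626/626 = -228*√626/313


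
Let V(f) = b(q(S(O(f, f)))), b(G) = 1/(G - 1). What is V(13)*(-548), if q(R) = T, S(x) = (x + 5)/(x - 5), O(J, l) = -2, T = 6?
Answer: -548/5 ≈ -109.60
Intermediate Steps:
S(x) = (5 + x)/(-5 + x)
q(R) = 6
b(G) = 1/(-1 + G)
V(f) = 1/5 (V(f) = 1/(-1 + 6) = 1/5)
V(13)*(-548) = (1/5)*(-548) = -548/5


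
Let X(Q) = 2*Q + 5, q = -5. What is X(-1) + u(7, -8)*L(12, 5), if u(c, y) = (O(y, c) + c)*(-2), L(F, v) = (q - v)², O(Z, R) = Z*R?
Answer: 9803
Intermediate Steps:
O(Z, R) = R*Z
L(F, v) = (-5 - v)²
u(c, y) = -2*c - 2*c*y (u(c, y) = (c*y + c)*(-2) = (c + c*y)*(-2) = -2*c - 2*c*y)
X(Q) = 5 + 2*Q
X(-1) + u(7, -8)*L(12, 5) = (5 + 2*(-1)) + (2*7*(-1 - 1*(-8)))*(5 + 5)² = (5 - 2) + (2*7*(-1 + 8))*10² = 3 + (2*7*7)*100 = 3 + 98*100 = 3 + 9800 = 9803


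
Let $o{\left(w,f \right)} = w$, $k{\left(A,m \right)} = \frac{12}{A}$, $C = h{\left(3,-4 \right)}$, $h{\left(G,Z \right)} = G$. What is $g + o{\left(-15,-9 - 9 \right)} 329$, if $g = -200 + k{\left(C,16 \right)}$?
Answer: $-5131$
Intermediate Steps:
$C = 3$
$g = -196$ ($g = -200 + \frac{12}{3} = -200 + 12 \cdot \frac{1}{3} = -200 + 4 = -196$)
$g + o{\left(-15,-9 - 9 \right)} 329 = -196 - 4935 = -5131$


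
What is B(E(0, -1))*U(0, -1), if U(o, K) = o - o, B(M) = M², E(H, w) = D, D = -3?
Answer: 0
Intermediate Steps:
E(H, w) = -3
U(o, K) = 0
B(E(0, -1))*U(0, -1) = (-3)²*0 = 9*0 = 0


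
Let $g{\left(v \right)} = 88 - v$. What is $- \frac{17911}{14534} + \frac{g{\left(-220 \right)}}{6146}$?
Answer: $- \frac{7543181}{6380426} \approx -1.1822$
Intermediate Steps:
$- \frac{17911}{14534} + \frac{g{\left(-220 \right)}}{6146} = - \frac{17911}{14534} + \frac{88 - -220}{6146} = \left(-17911\right) \frac{1}{14534} + \left(88 + 220\right) \frac{1}{6146} = - \frac{17911}{14534} + 308 \cdot \frac{1}{6146} = - \frac{17911}{14534} + \frac{22}{439} = - \frac{7543181}{6380426}$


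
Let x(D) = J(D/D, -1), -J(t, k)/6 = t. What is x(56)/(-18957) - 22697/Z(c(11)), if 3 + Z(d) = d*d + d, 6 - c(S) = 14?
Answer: -143422237/334907 ≈ -428.25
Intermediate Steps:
c(S) = -8 (c(S) = 6 - 1*14 = 6 - 14 = -8)
J(t, k) = -6*t
Z(d) = -3 + d + d**2 (Z(d) = -3 + (d*d + d) = -3 + (d**2 + d) = -3 + (d + d**2) = -3 + d + d**2)
x(D) = -6 (x(D) = -6*D/D = -6*1 = -6)
x(56)/(-18957) - 22697/Z(c(11)) = -6/(-18957) - 22697/(-3 - 8 + (-8)**2) = -6*(-1/18957) - 22697/(-3 - 8 + 64) = 2/6319 - 22697/53 = -143422237/334907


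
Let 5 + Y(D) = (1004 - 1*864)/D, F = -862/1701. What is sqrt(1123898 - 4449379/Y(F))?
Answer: sqrt(669948592167751)/24245 ≈ 1067.6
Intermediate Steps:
F = -862/1701 (F = -862*1/1701 = -862/1701 ≈ -0.50676)
Y(D) = -5 + 140/D (Y(D) = -5 + (1004 - 1*864)/D = -5 + (1004 - 864)/D = -5 + 140/D)
sqrt(1123898 - 4449379/Y(F)) = sqrt(1123898 - 4449379/(-5 + 140/(-862/1701))) = sqrt(1123898 - 4449379/(-5 + 140*(-1701/862))) = sqrt(1123898 - 4449379/(-5 - 119070/431)) = sqrt(1123898 - 4449379/(-121225/431)) = sqrt(1123898 - 4449379*(-431/121225)) = sqrt(1123898 + 1917682349/121225) = sqrt(138162217399/121225) = sqrt(669948592167751)/24245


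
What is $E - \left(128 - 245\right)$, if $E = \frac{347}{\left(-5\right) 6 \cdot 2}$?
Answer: $\frac{6673}{60} \approx 111.22$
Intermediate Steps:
$E = - \frac{347}{60}$ ($E = \frac{347}{\left(-30\right) 2} = \frac{347}{-60} = 347 \left(- \frac{1}{60}\right) = - \frac{347}{60} \approx -5.7833$)
$E - \left(128 - 245\right) = - \frac{347}{60} - \left(128 - 245\right) = - \frac{347}{60} - -117 = - \frac{347}{60} + 117 = \frac{6673}{60}$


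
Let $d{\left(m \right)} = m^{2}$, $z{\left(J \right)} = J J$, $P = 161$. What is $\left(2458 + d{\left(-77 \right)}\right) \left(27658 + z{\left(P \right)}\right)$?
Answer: $449367073$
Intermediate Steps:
$z{\left(J \right)} = J^{2}$
$\left(2458 + d{\left(-77 \right)}\right) \left(27658 + z{\left(P \right)}\right) = \left(2458 + \left(-77\right)^{2}\right) \left(27658 + 161^{2}\right) = \left(2458 + 5929\right) \left(27658 + 25921\right) = 8387 \cdot 53579 = 449367073$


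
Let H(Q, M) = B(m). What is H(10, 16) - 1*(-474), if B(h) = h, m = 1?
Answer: 475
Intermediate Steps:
H(Q, M) = 1
H(10, 16) - 1*(-474) = 1 - 1*(-474) = 1 + 474 = 475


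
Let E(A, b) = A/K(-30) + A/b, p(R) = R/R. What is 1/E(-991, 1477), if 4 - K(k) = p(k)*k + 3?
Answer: -45787/1494428 ≈ -0.030638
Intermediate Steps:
p(R) = 1
K(k) = 1 - k (K(k) = 4 - (1*k + 3) = 4 - (k + 3) = 4 - (3 + k) = 4 + (-3 - k) = 1 - k)
E(A, b) = A/31 + A/b (E(A, b) = A/(1 - 1*(-30)) + A/b = A/(1 + 30) + A/b = A/31 + A/b)
1/E(-991, 1477) = 1/((1/31)*(-991) - 991/1477) = 1/(-991/31 - 991*1/1477) = 1/(-991/31 - 991/1477) = 1/(-1494428/45787) = -45787/1494428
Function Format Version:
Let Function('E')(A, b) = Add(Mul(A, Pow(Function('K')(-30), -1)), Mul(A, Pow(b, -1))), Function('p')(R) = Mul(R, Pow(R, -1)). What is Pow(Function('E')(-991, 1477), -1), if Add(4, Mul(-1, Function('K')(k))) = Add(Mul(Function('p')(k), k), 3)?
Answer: Rational(-45787, 1494428) ≈ -0.030638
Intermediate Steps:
Function('p')(R) = 1
Function('K')(k) = Add(1, Mul(-1, k)) (Function('K')(k) = Add(4, Mul(-1, Add(Mul(1, k), 3))) = Add(4, Mul(-1, Add(k, 3))) = Add(4, Mul(-1, Add(3, k))) = Add(4, Add(-3, Mul(-1, k))) = Add(1, Mul(-1, k)))
Function('E')(A, b) = Add(Mul(Rational(1, 31), A), Mul(A, Pow(b, -1))) (Function('E')(A, b) = Add(Mul(A, Pow(Add(1, Mul(-1, -30)), -1)), Mul(A, Pow(b, -1))) = Add(Mul(A, Pow(Add(1, 30), -1)), Mul(A, Pow(b, -1))) = Add(Mul(A, Pow(31, -1)), Mul(A, Pow(b, -1))) = Add(Mul(A, Rational(1, 31)), Mul(A, Pow(b, -1))) = Add(Mul(Rational(1, 31), A), Mul(A, Pow(b, -1))))
Pow(Function('E')(-991, 1477), -1) = Pow(Add(Mul(Rational(1, 31), -991), Mul(-991, Pow(1477, -1))), -1) = Pow(Add(Rational(-991, 31), Mul(-991, Rational(1, 1477))), -1) = Pow(Add(Rational(-991, 31), Rational(-991, 1477)), -1) = Pow(Rational(-1494428, 45787), -1) = Rational(-45787, 1494428)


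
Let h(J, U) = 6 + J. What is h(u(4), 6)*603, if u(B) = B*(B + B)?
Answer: 22914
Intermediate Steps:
u(B) = 2*B² (u(B) = B*(2*B) = 2*B²)
h(u(4), 6)*603 = (6 + 2*4²)*603 = (6 + 2*16)*603 = (6 + 32)*603 = 38*603 = 22914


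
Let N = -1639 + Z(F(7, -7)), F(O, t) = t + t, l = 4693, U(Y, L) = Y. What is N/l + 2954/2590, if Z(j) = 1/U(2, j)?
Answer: 1374201/1736410 ≈ 0.79140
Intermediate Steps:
F(O, t) = 2*t
Z(j) = 1/2
N = -3277/2 (N = -1639 + 1/2 = -3277/2 ≈ -1638.5)
N/l + 2954/2590 = -3277/2/4693 + 2954/2590 = -3277/2*1/4693 + 2954*(1/2590) = -3277/9386 + 211/185 = 1374201/1736410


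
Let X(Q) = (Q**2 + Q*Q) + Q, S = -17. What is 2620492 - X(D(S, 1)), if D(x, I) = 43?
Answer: 2616751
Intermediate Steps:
X(Q) = Q + 2*Q**2 (X(Q) = (Q**2 + Q**2) + Q = 2*Q**2 + Q = Q + 2*Q**2)
2620492 - X(D(S, 1)) = 2620492 - 43*(1 + 2*43) = 2620492 - 43*(1 + 86) = 2620492 - 43*87 = 2620492 - 1*3741 = 2620492 - 3741 = 2616751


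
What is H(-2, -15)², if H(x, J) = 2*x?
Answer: 16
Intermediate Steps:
H(-2, -15)² = (2*(-2))² = (-4)² = 16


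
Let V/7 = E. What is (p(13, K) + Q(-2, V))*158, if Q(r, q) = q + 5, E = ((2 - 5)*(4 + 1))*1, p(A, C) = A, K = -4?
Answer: -13746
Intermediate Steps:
E = -15 (E = -3*5*1 = -15*1 = -15)
V = -105 (V = 7*(-15) = -105)
Q(r, q) = 5 + q
(p(13, K) + Q(-2, V))*158 = (13 + (5 - 105))*158 = (13 - 100)*158 = -87*158 = -13746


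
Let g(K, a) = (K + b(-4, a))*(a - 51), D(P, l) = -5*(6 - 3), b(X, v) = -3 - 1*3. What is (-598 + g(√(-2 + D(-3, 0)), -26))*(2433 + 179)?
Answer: -355232 - 201124*I*√17 ≈ -3.5523e+5 - 8.2926e+5*I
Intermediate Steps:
b(X, v) = -6 (b(X, v) = -3 - 3 = -6)
D(P, l) = -15 (D(P, l) = -5*3 = -15)
g(K, a) = (-51 + a)*(-6 + K) (g(K, a) = (K - 6)*(a - 51) = (-6 + K)*(-51 + a) = (-51 + a)*(-6 + K))
(-598 + g(√(-2 + D(-3, 0)), -26))*(2433 + 179) = (-598 + (306 - 51*√(-2 - 15) - 6*(-26) + √(-2 - 15)*(-26)))*(2433 + 179) = (-598 + (306 - 51*I*√17 + 156 + √(-17)*(-26)))*2612 = (-598 + (306 - 51*I*√17 + 156 + (I*√17)*(-26)))*2612 = (-598 + (306 - 51*I*√17 + 156 - 26*I*√17))*2612 = (-598 + (462 - 77*I*√17))*2612 = (-136 - 77*I*√17)*2612 = -355232 - 201124*I*√17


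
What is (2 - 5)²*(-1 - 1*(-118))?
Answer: 1053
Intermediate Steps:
(2 - 5)²*(-1 - 1*(-118)) = (-3)²*(-1 + 118) = 9*117 = 1053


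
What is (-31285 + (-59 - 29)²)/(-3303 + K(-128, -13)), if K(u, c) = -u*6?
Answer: 7847/845 ≈ 9.2864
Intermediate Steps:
K(u, c) = -6*u
(-31285 + (-59 - 29)²)/(-3303 + K(-128, -13)) = (-31285 + (-59 - 29)²)/(-3303 - 6*(-128)) = (-31285 + (-88)²)/(-3303 + 768) = (-31285 + 7744)/(-2535) = -23541*(-1/2535) = 7847/845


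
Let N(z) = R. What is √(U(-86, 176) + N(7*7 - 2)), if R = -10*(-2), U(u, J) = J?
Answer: 14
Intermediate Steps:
R = 20
N(z) = 20
√(U(-86, 176) + N(7*7 - 2)) = √(176 + 20) = √196 = 14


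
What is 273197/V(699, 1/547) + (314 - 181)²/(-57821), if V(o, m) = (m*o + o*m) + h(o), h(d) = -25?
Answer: -8640915651992/709868417 ≈ -12173.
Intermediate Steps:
V(o, m) = -25 + 2*m*o (V(o, m) = (m*o + o*m) - 25 = (m*o + m*o) - 25 = 2*m*o - 25 = -25 + 2*m*o)
273197/V(699, 1/547) + (314 - 181)²/(-57821) = 273197/(-25 + 2*699/547) + (314 - 181)²/(-57821) = 273197/(-25 + 2*(1/547)*699) + 133²*(-1/57821) = 273197/(-25 + 1398/547) + 17689*(-1/57821) = 273197/(-12277/547) - 17689/57821 = 273197*(-547/12277) - 17689/57821 = -149438759/12277 - 17689/57821 = -8640915651992/709868417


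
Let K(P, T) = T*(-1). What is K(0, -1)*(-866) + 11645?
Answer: 10779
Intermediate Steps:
K(P, T) = -T
K(0, -1)*(-866) + 11645 = -1*(-1)*(-866) + 11645 = 1*(-866) + 11645 = -866 + 11645 = 10779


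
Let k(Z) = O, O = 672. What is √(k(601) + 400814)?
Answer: √401486 ≈ 633.63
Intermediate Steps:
k(Z) = 672
√(k(601) + 400814) = √(672 + 400814) = √401486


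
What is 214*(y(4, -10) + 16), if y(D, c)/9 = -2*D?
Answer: -11984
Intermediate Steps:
y(D, c) = -18*D (y(D, c) = 9*(-2*D) = -18*D)
214*(y(4, -10) + 16) = 214*(-18*4 + 16) = 214*(-72 + 16) = 214*(-56) = -11984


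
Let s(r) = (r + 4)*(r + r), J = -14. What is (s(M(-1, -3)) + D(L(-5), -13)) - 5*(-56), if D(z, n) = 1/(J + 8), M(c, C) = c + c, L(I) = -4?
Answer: 1631/6 ≈ 271.83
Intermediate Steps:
M(c, C) = 2*c
D(z, n) = -⅙ (D(z, n) = 1/(-14 + 8) = 1/(-6) = -⅙)
s(r) = 2*r*(4 + r) (s(r) = (4 + r)*(2*r) = 2*r*(4 + r))
(s(M(-1, -3)) + D(L(-5), -13)) - 5*(-56) = (2*(2*(-1))*(4 + 2*(-1)) - ⅙) - 5*(-56) = (2*(-2)*(4 - 2) - ⅙) + 280 = (2*(-2)*2 - ⅙) + 280 = (-8 - ⅙) + 280 = -49/6 + 280 = 1631/6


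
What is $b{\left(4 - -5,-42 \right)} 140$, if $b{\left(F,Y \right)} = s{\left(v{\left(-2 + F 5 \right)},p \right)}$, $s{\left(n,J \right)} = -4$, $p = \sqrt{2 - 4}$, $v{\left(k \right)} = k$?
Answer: $-560$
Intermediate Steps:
$p = i \sqrt{2}$ ($p = \sqrt{-2} = i \sqrt{2} \approx 1.4142 i$)
$b{\left(F,Y \right)} = -4$
$b{\left(4 - -5,-42 \right)} 140 = \left(-4\right) 140 = -560$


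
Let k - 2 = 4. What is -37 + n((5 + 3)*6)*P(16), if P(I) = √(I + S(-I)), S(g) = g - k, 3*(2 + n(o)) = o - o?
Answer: -37 - 2*I*√6 ≈ -37.0 - 4.899*I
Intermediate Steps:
k = 6 (k = 2 + 4 = 6)
n(o) = -2 (n(o) = -2 + (o - o)/3 = -2 + (⅓)*0 = -2 + 0 = -2)
S(g) = -6 + g (S(g) = g - 1*6 = g - 6 = -6 + g)
P(I) = I*√6 (P(I) = √(I + (-6 - I)) = √(-6) = I*√6)
-37 + n((5 + 3)*6)*P(16) = -37 - 2*I*√6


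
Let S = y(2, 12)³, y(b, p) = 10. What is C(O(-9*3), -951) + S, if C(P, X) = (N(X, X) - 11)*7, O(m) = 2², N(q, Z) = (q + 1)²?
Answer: 6318423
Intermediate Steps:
N(q, Z) = (1 + q)²
O(m) = 4
C(P, X) = -77 + 7*(1 + X)² (C(P, X) = ((1 + X)² - 11)*7 = (-11 + (1 + X)²)*7 = -77 + 7*(1 + X)²)
S = 1000 (S = 10³ = 1000)
C(O(-9*3), -951) + S = (-77 + 7*(1 - 951)²) + 1000 = (-77 + 7*(-950)²) + 1000 = (-77 + 7*902500) + 1000 = (-77 + 6317500) + 1000 = 6317423 + 1000 = 6318423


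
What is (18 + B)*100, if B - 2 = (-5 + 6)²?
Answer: 2100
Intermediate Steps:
B = 3 (B = 2 + (-5 + 6)² = 2 + 1² = 2 + 1 = 3)
(18 + B)*100 = (18 + 3)*100 = 21*100 = 2100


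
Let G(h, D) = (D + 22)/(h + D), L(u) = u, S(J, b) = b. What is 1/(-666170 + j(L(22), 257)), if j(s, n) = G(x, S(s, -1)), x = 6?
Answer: -5/3330829 ≈ -1.5011e-6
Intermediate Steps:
G(h, D) = (22 + D)/(D + h)
j(s, n) = 21/5 (j(s, n) = (22 - 1)/(-1 + 6) = 21/5)
1/(-666170 + j(L(22), 257)) = 1/(-666170 + 21/5) = 1/(-3330829/5) = -5/3330829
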